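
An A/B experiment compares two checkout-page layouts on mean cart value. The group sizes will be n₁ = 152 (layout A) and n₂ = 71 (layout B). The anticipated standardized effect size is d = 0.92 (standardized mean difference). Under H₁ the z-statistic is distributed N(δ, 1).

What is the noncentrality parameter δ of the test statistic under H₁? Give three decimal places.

δ = d / √(1/n₁ + 1/n₂) = 0.92 / √(1/152 + 1/71) = 6.4001

δ ≈ 6.400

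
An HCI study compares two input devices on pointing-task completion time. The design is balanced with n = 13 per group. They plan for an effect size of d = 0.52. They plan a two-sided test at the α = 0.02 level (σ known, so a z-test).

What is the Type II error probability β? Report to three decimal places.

β ≈ 0.841

Noncentrality parameter: δ = d·√(n/2) = 0.52 × √(13/2) = 1.3257
Two-sided α = 0.02 → critical value z_{0.01} = 2.326.
Power = Φ(δ − 2.326) + Φ(−δ − 2.326) = Φ(-1.001) + Φ(-3.652) = 0.1585 + 0.0001 = 0.1586.
Type II error: β = 1 − power = 1 − 0.1586 = 0.8414.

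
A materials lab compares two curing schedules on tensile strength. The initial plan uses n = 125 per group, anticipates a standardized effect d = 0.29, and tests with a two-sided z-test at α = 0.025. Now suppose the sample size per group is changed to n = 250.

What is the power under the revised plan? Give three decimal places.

With n = 250 per group: δ = d·√(n/2) = 0.29 × √(250/2) = 3.2423. Critical value z_{0.0125} = 2.241.
Revised power = Φ(δ − 2.241) + Φ(−δ − 2.241) = Φ(1.001) + Φ(-5.484) = 0.8416 + 0.0000 = 0.8416.

Power ≈ 0.842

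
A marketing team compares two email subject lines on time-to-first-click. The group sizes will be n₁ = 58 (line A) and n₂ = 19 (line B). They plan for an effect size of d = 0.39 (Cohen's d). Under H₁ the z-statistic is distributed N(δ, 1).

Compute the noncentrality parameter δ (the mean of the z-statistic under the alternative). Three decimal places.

The noncentrality parameter scales effect size by the design's sample-size factor: δ = d / √(1/n₁ + 1/n₂) = 0.39 / √(1/58 + 1/19) = 1.4754

δ ≈ 1.475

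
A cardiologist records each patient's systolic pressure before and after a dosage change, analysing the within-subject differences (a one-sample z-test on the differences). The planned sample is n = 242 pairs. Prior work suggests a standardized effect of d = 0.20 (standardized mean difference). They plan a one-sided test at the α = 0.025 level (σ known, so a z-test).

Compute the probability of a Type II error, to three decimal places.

β ≈ 0.125

Noncentrality parameter: δ = d·√n = 0.20 × √242 = 3.1113
Critical value for a one-sided test at α = 0.025: z_α = 1.960.
Power = P(Z > 1.960 − δ) = Φ(1.151) = 0.8752.
Type II error: β = 1 − power = 1 − 0.8752 = 0.1248.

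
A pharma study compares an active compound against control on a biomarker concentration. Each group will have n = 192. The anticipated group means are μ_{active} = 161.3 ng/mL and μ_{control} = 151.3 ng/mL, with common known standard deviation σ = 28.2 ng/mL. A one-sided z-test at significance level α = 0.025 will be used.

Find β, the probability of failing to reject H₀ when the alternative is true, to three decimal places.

β ≈ 0.065

Standardized effect: d = |μ_{active} − μ_{control}| / σ = |161.3 − 151.3| / 28.2 = 0.3546
Noncentrality parameter: δ = d·√(n/2) = 0.3546 × √(192/2) = 3.4745
Critical value for a one-sided test at α = 0.025: z_α = 1.960.
Power = Φ(δ − 1.960) = Φ(1.514) = 0.9350.
Type II error: β = 1 − power = 1 − 0.9350 = 0.0650.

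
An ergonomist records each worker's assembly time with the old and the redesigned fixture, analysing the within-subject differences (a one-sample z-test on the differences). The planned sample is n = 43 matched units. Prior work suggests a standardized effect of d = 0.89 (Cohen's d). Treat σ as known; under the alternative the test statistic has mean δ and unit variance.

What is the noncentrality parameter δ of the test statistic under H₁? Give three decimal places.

δ ≈ 5.836

The noncentrality parameter scales effect size by the design's sample-size factor: δ = d·√n = 0.89 × √43 = 5.8361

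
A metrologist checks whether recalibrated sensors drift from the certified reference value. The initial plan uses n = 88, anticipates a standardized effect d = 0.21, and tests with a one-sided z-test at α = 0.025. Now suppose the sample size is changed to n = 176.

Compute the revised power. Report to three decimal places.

Power ≈ 0.796

With n = 176: δ = d·√n = 0.21 × √176 = 2.7860. Critical value z_{0.025} = 1.960.
Revised power = Φ(δ − 1.960) = Φ(0.826) = 0.7956.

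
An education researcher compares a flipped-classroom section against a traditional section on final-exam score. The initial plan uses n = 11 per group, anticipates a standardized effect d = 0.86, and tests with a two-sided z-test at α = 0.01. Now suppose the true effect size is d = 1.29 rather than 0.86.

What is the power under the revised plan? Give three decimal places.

Power ≈ 0.673

With d = 1.29: δ = d·√(n/2) = 1.29 × √(11/2) = 3.0253. Critical value z_{0.005} = 2.576.
Revised power = Φ(δ − 2.576) + Φ(−δ − 2.576) = Φ(0.449) + Φ(-5.601) = 0.6735 + 0.0000 = 0.6735.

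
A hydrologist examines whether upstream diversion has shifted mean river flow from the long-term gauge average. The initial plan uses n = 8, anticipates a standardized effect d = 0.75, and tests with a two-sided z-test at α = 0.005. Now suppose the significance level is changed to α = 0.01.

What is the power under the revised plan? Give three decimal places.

δ = d·√n = 0.75 × √8 = 2.1213 (unchanged). New critical value: z_{0.005} = 2.576.
Revised power = Φ(δ − 2.576) + Φ(−δ − 2.576) = Φ(-0.455) + Φ(-4.697) = 0.3247 + 0.0000 = 0.3247.

Power ≈ 0.325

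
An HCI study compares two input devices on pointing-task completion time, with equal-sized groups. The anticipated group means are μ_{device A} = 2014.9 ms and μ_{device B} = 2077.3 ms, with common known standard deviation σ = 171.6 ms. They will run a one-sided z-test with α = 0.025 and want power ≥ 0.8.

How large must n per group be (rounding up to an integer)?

Standardized effect: d = |μ_{device A} − μ_{device B}| / σ = |2014.9 − 2077.3| / 171.6 = 0.3636
For power 0.8 need Φ(δ − z_{0.025}) = 0.8, so δ = z_{0.025} + z_{0.20} = 1.960 + 0.842 = 2.802.
δ = d·√(n/2) ⇒ n = 2(δ/d)² = 2 × (2.802 / 0.3636)² = 118.71.
Rounding up, n = 119 per group.

n = 119 per group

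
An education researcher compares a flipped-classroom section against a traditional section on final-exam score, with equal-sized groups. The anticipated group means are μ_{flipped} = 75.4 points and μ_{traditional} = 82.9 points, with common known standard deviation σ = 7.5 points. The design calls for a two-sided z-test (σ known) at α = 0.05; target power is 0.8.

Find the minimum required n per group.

Standardized effect: d = |μ_{flipped} − μ_{traditional}| / σ = |75.4 − 82.9| / 7.5 = 1.0000
For power 0.8 need Φ(δ − z_{0.025}) = 0.8, so δ = z_{0.025} + z_{0.20} = 1.960 + 0.842 = 2.802.
(Ignoring the negligible lower-tail rejection probability gives the usual closed-form inversion.)
δ = d·√(n/2) ⇒ n = 2(δ/d)² = 2 × (2.802 / 1.0000)² = 15.70.
Round up to the next whole unit.

n = 16 per group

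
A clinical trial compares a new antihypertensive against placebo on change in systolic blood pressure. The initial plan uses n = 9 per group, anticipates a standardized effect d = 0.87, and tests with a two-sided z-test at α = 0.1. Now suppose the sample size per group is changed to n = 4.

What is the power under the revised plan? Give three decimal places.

Power ≈ 0.341

With n = 4 per group: δ = d·√(n/2) = 0.87 × √(4/2) = 1.2304. Critical value z_{0.05} = 1.645.
Revised power = Φ(δ − 1.645) + Φ(−δ − 1.645) = Φ(-0.414) + Φ(-2.875) = 0.3393 + 0.0020 = 0.3413.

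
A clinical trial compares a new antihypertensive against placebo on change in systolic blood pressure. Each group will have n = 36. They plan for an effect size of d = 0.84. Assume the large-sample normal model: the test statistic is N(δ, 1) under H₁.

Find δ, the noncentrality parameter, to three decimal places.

δ ≈ 3.564

The noncentrality parameter scales effect size by the design's sample-size factor: δ = d·√(n/2) = 0.84 × √(36/2) = 3.5638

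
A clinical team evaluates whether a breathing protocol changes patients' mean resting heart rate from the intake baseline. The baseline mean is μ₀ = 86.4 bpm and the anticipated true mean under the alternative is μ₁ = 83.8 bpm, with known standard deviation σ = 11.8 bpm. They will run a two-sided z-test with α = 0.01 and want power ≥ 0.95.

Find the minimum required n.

Standardized effect: d = |μ₁ − μ₀| / σ = |83.8 − 86.4| / 11.8 = 0.2203
Set Φ(δ − 2.576) = 0.95; then δ − 2.576 = Φ⁻¹(0.95) = 1.645, giving δ = 4.221.
(Ignoring the negligible lower-tail rejection probability gives the usual closed-form inversion.)
δ = d·√n ⇒ n = (δ/d)² = (4.221 / 0.2203)² = 366.93.
Rounding up, n = 367.

n = 367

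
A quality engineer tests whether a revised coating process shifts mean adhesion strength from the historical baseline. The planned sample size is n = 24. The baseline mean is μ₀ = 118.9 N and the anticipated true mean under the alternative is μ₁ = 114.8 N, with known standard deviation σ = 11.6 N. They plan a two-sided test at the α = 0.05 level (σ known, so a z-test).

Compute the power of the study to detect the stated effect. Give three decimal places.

Power ≈ 0.410

Standardized effect: d = |μ₁ − μ₀| / σ = |114.8 − 118.9| / 11.6 = 0.3534
Noncentrality parameter: λ = d·√n = 0.3534 × √24 = 1.7315
Critical value for a two-sided test at α = 0.05: z_{α/2} = 1.960.
Power = Φ(λ − 1.960) + Φ(−λ − 1.960) = Φ(-0.228) + Φ(-3.691) = 0.4097 + 0.0001 = 0.4098.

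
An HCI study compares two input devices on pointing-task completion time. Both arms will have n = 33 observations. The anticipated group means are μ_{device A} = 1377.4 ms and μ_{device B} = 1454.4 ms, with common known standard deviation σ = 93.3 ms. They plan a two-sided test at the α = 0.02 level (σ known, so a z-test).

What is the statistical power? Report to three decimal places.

Standardized effect: d = |μ_{device A} − μ_{device B}| / σ = |1377.4 − 1454.4| / 93.3 = 0.8253
Noncentrality parameter: δ = d·√(n/2) = 0.8253 × √(33/2) = 3.3524
Two-sided α = 0.02 → critical value z_{0.01} = 2.326.
Power = Φ(δ − 2.326) + Φ(−δ − 2.326) = Φ(1.026) + Φ(-5.679) = 0.8476 + 0.0000 = 0.8476.

Power ≈ 0.848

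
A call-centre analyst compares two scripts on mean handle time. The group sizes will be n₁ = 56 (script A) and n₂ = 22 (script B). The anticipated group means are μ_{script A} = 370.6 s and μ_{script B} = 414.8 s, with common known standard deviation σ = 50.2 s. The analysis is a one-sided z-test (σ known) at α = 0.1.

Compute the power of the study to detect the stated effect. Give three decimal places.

Standardized effect: d = |μ_{script A} − μ_{script B}| / σ = |370.6 − 414.8| / 50.2 = 0.8805
Noncentrality parameter: δ = d / √(1/n₁ + 1/n₂) = 0.8805 / √(1/56 + 1/22) = 3.4993
Critical value for a one-sided test at α = 0.1: z_α = 1.282.
Power = Φ(δ − 1.282) = Φ(2.218) = 0.9867.

Power ≈ 0.987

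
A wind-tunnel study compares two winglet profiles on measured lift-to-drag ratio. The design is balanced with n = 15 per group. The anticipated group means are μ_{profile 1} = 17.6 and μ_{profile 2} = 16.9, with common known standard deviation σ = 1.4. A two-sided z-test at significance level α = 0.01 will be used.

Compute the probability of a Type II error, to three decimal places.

Standardized effect: d = |μ_{profile 1} − μ_{profile 2}| / σ = |17.6 − 16.9| / 1.4 = 0.5000
Noncentrality parameter: δ = d·√(n/2) = 0.5000 × √(15/2) = 1.3693
Critical value for a two-sided test at α = 0.01: z_{α/2} = 2.576.
Power = Φ(δ − 2.576) + Φ(−δ − 2.576) = Φ(-1.207) + Φ(-3.945) = 0.1138 + 0.0000 = 0.1138.
Type II error: β = 1 − power = 1 − 0.1138 = 0.8862.

β ≈ 0.886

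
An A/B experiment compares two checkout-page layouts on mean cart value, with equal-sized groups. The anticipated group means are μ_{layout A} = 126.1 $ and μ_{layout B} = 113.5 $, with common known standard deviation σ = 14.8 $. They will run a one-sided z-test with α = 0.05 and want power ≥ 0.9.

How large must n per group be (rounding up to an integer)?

Standardized effect: d = |μ_{layout A} − μ_{layout B}| / σ = |126.1 − 113.5| / 14.8 = 0.8514
For power 0.9 need Φ(δ − z_{0.05}) = 0.9, so δ = z_{0.05} + z_{0.10} = 1.645 + 1.282 = 2.926.
δ = d·√(n/2) ⇒ n = 2(δ/d)² = 2 × (2.926 / 0.8514)² = 23.63.
Round up to the next whole unit.

n = 24 per group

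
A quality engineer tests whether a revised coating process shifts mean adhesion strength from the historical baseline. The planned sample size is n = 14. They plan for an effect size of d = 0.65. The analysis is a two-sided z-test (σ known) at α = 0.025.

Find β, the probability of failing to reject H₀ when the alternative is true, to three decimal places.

Noncentrality parameter: δ = d·√n = 0.65 × √14 = 2.4321
Critical value for a two-sided test at α = 0.025: z_{α/2} = 2.241.
Power = Φ(δ − 2.241) + Φ(−δ − 2.241) = Φ(0.191) + Φ(-4.673) = 0.5756 + 0.0000 = 0.5756.
Type II error: β = 1 − power = 1 − 0.5756 = 0.4244.

β ≈ 0.424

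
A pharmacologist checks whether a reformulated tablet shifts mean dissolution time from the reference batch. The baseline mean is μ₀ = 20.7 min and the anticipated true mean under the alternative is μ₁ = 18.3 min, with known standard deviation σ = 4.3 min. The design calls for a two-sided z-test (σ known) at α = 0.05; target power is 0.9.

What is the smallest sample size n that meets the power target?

Standardized effect: d = |μ₁ − μ₀| / σ = |18.3 − 20.7| / 4.3 = 0.5581
For power 0.9 need Φ(δ − z_{0.025}) = 0.9, so δ = z_{0.025} + z_{0.10} = 1.960 + 1.282 = 3.242.
(Ignoring the negligible lower-tail rejection probability gives the usual closed-form inversion.)
δ = d·√n ⇒ n = (δ/d)² = (3.242 / 0.5581)² = 33.73.
Round up to the next whole unit.

n = 34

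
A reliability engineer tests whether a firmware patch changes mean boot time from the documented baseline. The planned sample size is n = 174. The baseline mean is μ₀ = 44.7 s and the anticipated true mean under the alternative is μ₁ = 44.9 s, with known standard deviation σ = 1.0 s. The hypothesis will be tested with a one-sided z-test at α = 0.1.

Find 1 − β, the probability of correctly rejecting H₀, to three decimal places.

Standardized effect: d = |μ₁ − μ₀| / σ = |44.9 − 44.7| / 1.0 = 0.2000
Noncentrality parameter: δ = d·√n = 0.2000 × √174 = 2.6382
Critical value for a one-sided test at α = 0.1: z_α = 1.282.
Power = Φ(δ − 1.282) = Φ(1.357) = 0.9126.

Power ≈ 0.913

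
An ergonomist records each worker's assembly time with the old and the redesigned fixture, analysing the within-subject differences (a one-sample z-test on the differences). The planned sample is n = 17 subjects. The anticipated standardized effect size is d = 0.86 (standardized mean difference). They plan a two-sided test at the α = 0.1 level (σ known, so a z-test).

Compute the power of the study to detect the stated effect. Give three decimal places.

Power ≈ 0.971

Noncentrality parameter: δ = d·√n = 0.86 × √17 = 3.5459
Two-sided α = 0.1 → critical value z_{0.05} = 1.645.
Power = Φ(δ − 1.645) + Φ(−δ − 1.645) = Φ(1.901) + Φ(-5.191) = 0.9714 + 0.0000 = 0.9714.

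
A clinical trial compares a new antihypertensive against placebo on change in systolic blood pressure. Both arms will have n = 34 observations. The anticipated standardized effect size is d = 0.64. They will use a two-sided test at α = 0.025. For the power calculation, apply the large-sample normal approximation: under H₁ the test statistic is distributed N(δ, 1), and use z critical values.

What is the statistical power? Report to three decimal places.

Noncentrality parameter: δ = d·√(n/2) = 0.64 × √(34/2) = 2.6388
Critical value for a two-sided test at α = 0.025: z_{α/2} = 2.241.
Power = Φ(δ − 2.241) + Φ(−δ − 2.241) = Φ(0.397) + Φ(-4.880) = 0.6545 + 0.0000 = 0.6545.

Power ≈ 0.654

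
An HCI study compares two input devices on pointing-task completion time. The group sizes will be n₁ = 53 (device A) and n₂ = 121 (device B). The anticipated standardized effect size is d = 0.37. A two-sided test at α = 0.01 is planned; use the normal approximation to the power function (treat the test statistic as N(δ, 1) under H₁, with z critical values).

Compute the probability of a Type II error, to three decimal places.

Noncentrality parameter: δ = d / √(1/n₁ + 1/n₂) = 0.37 / √(1/53 + 1/121) = 2.2462
Two-sided α = 0.01 → critical value z_{0.005} = 2.576.
Power = Φ(δ − 2.576) + Φ(−δ − 2.576) = Φ(-0.330) + Φ(-4.822) = 0.3709 + 0.0000 = 0.3709.
Type II error: β = 1 − power = 1 − 0.3709 = 0.6291.

β ≈ 0.629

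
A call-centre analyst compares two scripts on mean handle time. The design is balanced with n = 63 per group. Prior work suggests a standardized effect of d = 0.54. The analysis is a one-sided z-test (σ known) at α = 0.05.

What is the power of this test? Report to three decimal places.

Noncentrality parameter: δ = d·√(n/2) = 0.54 × √(63/2) = 3.0307
Critical value for a one-sided test at α = 0.05: z_α = 1.645.
Power = Φ(δ − 1.645) = Φ(1.386) = 0.9171.

Power ≈ 0.917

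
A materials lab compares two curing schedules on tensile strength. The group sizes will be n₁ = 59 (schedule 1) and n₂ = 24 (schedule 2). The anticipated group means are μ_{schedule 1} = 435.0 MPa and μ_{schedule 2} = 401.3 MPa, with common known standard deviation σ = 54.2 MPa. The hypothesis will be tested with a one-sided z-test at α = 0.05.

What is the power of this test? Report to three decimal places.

Power ≈ 0.822

Standardized effect: d = |μ_{schedule 1} − μ_{schedule 2}| / σ = |435.0 − 401.3| / 54.2 = 0.6218
Noncentrality parameter: δ = d / √(1/n₁ + 1/n₂) = 0.6218 / √(1/59 + 1/24) = 2.5682
One-sided α = 0.05 → critical value z_{0.05} = 1.645.
Power = Φ(δ − 1.645) = Φ(0.923) = 0.8221.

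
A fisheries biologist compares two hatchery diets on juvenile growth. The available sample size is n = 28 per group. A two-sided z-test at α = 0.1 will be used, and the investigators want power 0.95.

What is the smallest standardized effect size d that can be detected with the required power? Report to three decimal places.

d ≈ 0.879

Required noncentrality: δ = z_{0.05} + z_{0.05} = 1.645 + 1.645 = 3.290.
(The second rejection-region term Φ(−δ − z_{α/2}) is negligible and dropped.)
δ = d·√(n/2) ⇒ d = δ/√(n/2) = 3.290/√(28/2) = 0.8792.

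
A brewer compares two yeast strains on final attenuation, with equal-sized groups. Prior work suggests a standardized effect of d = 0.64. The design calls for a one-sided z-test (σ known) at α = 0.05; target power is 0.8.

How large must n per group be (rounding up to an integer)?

Set Φ(δ − 1.645) = 0.8; then δ − 1.645 = Φ⁻¹(0.8) = 0.842, giving δ = 2.486.
δ = d·√(n/2) ⇒ n = 2(δ/d)² = 2 × (2.486 / 0.64)² = 30.19.
Rounding up, n = 31 per group.

n = 31 per group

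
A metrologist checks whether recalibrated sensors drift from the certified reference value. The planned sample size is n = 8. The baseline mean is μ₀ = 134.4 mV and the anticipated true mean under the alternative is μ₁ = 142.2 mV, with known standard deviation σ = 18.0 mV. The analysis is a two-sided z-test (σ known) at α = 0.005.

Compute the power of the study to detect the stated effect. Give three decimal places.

Standardized effect: d = |μ₁ − μ₀| / σ = |142.2 − 134.4| / 18.0 = 0.4333
Noncentrality parameter: δ = d·√n = 0.4333 × √8 = 1.2257
Critical value for a two-sided test at α = 0.005: z_{α/2} = 2.807.
Power = Φ(δ − 2.807) + Φ(−δ − 2.807) = Φ(-1.581) + Φ(-4.033) = 0.0569 + 0.0000 = 0.0569.

Power ≈ 0.057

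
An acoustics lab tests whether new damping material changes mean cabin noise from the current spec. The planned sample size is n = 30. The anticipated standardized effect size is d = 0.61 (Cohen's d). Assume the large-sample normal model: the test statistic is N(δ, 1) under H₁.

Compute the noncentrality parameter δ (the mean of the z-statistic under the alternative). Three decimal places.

δ = d·√n = 0.61 × √30 = 3.3411

δ ≈ 3.341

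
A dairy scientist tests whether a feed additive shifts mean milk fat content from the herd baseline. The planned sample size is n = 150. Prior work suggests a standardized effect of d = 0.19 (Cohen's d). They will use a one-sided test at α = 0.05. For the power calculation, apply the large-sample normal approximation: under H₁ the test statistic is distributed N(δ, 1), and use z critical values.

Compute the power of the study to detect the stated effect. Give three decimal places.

Noncentrality parameter: δ = d·√n = 0.19 × √150 = 2.3270
One-sided α = 0.05 → critical value z_{0.05} = 1.645.
Power = Φ(δ − 1.645) = Φ(0.682) = 0.7524.

Power ≈ 0.752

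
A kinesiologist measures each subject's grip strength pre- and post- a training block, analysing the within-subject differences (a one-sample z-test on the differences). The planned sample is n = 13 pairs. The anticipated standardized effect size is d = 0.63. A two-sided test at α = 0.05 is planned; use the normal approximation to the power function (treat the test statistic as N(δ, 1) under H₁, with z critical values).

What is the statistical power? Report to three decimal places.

Power ≈ 0.622

Noncentrality parameter: δ = d·√n = 0.63 × √13 = 2.2715
Two-sided α = 0.05 → critical value z_{0.025} = 1.960.
Power = Φ(δ − 1.960) + Φ(−δ − 1.960) = Φ(0.312) + Φ(-4.231) = 0.6223 + 0.0000 = 0.6223.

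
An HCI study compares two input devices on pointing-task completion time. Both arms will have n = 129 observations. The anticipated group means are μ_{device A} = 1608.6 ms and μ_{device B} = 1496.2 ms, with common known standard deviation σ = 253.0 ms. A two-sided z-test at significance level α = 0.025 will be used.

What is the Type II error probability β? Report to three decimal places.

Standardized effect: d = |μ_{device A} − μ_{device B}| / σ = |1608.6 − 1496.2| / 253.0 = 0.4443
Noncentrality parameter: λ = d·√(n/2) = 0.4443 × √(129/2) = 3.5680
Two-sided α = 0.025 → critical value z_{0.0125} = 2.241.
Power = Φ(λ − 2.241) + Φ(−λ − 2.241) = Φ(1.327) + Φ(-5.809) = 0.9077 + 0.0000 = 0.9077.
Type II error: β = 1 − power = 1 − 0.9077 = 0.0923.

β ≈ 0.092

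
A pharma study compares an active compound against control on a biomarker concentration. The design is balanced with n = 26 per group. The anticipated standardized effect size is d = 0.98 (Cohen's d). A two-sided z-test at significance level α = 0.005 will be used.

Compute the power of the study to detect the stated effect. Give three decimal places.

Power ≈ 0.766

Noncentrality parameter: δ = d·√(n/2) = 0.98 × √(26/2) = 3.5334
Two-sided α = 0.005 → critical value z_{0.0025} = 2.807.
Power = Φ(δ − 2.807) + Φ(−δ − 2.807) = Φ(0.726) + Φ(-6.340) = 0.7662 + 0.0000 = 0.7662.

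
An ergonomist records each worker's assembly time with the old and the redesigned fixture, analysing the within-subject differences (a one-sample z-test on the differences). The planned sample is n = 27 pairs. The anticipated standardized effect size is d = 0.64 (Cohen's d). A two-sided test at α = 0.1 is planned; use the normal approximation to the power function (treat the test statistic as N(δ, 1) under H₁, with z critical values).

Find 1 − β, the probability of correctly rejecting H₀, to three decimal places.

Power ≈ 0.954

Noncentrality parameter: δ = d·√n = 0.64 × √27 = 3.3255
Critical value for a two-sided test at α = 0.1: z_{α/2} = 1.645.
Power = Φ(δ − 1.645) + Φ(−δ − 1.645) = Φ(1.681) + Φ(-4.970) = 0.9536 + 0.0000 = 0.9536.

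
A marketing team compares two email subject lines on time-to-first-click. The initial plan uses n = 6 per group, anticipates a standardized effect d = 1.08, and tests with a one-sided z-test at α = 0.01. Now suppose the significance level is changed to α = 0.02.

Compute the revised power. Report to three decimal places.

δ = d·√(n/2) = 1.08 × √(6/2) = 1.8706 (unchanged). New critical value: z_{0.02} = 2.054.
Revised power = Φ(δ − 2.054) = Φ(-0.183) = 0.4273.

Power ≈ 0.427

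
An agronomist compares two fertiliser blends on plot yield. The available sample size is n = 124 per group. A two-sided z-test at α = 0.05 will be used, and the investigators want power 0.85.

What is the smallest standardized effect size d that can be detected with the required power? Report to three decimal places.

Required noncentrality: δ = z_{0.025} + z_{0.15} = 1.960 + 1.036 = 2.996.
(Lower-tail contribution to power is negligible for δ > 0.)
δ = d·√(n/2) ⇒ d = δ/√(n/2) = 2.996/√(124/2) = 0.3805.

d ≈ 0.381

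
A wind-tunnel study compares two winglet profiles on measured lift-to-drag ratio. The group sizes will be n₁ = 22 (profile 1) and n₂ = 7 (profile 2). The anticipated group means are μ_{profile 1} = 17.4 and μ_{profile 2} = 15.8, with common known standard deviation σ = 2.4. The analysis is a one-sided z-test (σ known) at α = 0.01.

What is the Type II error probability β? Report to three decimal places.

β ≈ 0.785

Standardized effect: d = |μ_{profile 1} − μ_{profile 2}| / σ = |17.4 − 15.8| / 2.4 = 0.6667
Noncentrality parameter: δ = d / √(1/n₁ + 1/n₂) = 0.6667 / √(1/22 + 1/7) = 1.5363
One-sided α = 0.01 → critical value z_{0.01} = 2.326.
Power = Φ(δ − 2.326) = Φ(-0.790) = 0.2147.
Type II error: β = 1 − power = 1 − 0.2147 = 0.7853.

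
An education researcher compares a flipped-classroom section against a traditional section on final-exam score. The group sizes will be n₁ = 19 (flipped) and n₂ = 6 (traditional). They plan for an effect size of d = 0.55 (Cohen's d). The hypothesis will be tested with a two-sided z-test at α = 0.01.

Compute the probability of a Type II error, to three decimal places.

Noncentrality parameter: δ = d / √(1/n₁ + 1/n₂) = 0.55 / √(1/19 + 1/6) = 1.1745
Critical value for a two-sided test at α = 0.01: z_{α/2} = 2.576.
Power = Φ(δ − 2.576) + Φ(−δ − 2.576) = Φ(-1.401) + Φ(-3.750) = 0.0806 + 0.0001 = 0.0806.
Type II error: β = 1 − power = 1 − 0.0806 = 0.9194.

β ≈ 0.919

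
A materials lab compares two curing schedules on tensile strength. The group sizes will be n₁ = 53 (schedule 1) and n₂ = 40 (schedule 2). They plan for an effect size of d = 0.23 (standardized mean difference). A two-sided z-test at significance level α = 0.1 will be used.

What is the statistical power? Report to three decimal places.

Power ≈ 0.295

Noncentrality parameter: δ = d / √(1/n₁ + 1/n₂) = 0.23 / √(1/53 + 1/40) = 1.0981
Two-sided α = 0.1 → critical value z_{0.05} = 1.645.
Power = Φ(δ − 1.645) + Φ(−δ − 1.645) = Φ(-0.547) + Φ(-2.743) = 0.2923 + 0.0030 = 0.2953.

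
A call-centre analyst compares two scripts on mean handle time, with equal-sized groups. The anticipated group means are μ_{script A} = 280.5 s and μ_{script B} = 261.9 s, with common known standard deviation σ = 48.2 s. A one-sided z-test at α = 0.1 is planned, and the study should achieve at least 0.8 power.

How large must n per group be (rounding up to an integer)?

n = 61 per group

Standardized effect: d = |μ_{script A} − μ_{script B}| / σ = |280.5 − 261.9| / 48.2 = 0.3859
Set Φ(δ − 1.282) = 0.8; then δ − 1.282 = Φ⁻¹(0.8) = 0.842, giving δ = 2.123.
δ = d·√(n/2) ⇒ n = 2(δ/d)² = 2 × (2.123 / 0.3859)² = 60.54.
Rounding up, n = 61 per group.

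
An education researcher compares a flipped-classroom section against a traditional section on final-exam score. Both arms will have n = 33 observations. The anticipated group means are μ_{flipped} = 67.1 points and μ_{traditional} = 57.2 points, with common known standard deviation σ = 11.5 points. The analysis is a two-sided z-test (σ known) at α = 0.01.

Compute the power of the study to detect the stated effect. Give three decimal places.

Power ≈ 0.821

Standardized effect: d = |μ_{flipped} − μ_{traditional}| / σ = |67.1 − 57.2| / 11.5 = 0.8609
Noncentrality parameter: δ = d·√(n/2) = 0.8609 × √(33/2) = 3.4969
Two-sided α = 0.01 → critical value z_{0.005} = 2.576.
Power = Φ(δ − 2.576) + Φ(−δ − 2.576) = Φ(0.921) + Φ(-6.073) = 0.8215 + 0.0000 = 0.8215.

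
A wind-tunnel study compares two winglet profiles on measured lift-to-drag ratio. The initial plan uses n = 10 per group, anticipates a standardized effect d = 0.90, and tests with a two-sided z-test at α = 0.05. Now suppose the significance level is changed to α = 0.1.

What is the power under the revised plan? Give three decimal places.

Power ≈ 0.644

δ = d·√(n/2) = 0.90 × √(10/2) = 2.0125 (unchanged). New critical value: z_{0.05} = 1.645.
Revised power = Φ(δ − 1.645) + Φ(−δ − 1.645) = Φ(0.368) + Φ(-3.657) = 0.6434 + 0.0001 = 0.6435.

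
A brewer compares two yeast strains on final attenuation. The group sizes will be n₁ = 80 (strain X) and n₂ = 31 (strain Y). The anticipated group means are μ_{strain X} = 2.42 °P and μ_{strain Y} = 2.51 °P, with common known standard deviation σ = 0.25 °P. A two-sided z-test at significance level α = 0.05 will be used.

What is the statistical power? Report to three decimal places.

Power ≈ 0.398

Standardized effect: d = |μ_{strain X} − μ_{strain Y}| / σ = |2.42 − 2.51| / 0.25 = 0.3600
Noncentrality parameter: δ = d / √(1/n₁ + 1/n₂) = 0.3600 / √(1/80 + 1/31) = 1.7016
Critical value for a two-sided test at α = 0.05: z_{α/2} = 1.960.
Power = Φ(δ − 1.960) + Φ(−δ − 1.960) = Φ(-0.258) + Φ(-3.662) = 0.3981 + 0.0001 = 0.3982.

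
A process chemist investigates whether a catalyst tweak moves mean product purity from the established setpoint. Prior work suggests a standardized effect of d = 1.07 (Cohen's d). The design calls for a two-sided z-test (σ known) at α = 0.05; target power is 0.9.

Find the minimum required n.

For power 0.9 need Φ(δ − z_{0.025}) = 0.9, so δ = z_{0.025} + z_{0.10} = 1.960 + 1.282 = 3.242.
(For δ > 0 the lower-tail rejection region contributes negligibly to power, so the one-term inversion is standard.)
δ = d·√n ⇒ n = (δ/d)² = (3.242 / 1.07)² = 9.18.
Rounding up, n = 10.

n = 10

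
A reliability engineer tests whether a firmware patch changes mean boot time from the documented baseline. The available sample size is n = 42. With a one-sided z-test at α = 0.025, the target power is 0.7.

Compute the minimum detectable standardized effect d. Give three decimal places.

d ≈ 0.383

Need Φ(δ − 1.960) = 0.7, so δ = 1.960 + 0.524 = 2.484.
δ = d·√n ⇒ d = δ/√n = 2.484/√42 = 0.3833.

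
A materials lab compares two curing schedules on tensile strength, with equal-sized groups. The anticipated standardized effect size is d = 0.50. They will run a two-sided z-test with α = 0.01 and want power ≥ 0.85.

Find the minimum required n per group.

n = 105 per group

For power 0.85 need Φ(δ − z_{0.005}) = 0.85, so δ = z_{0.005} + z_{0.15} = 2.576 + 1.036 = 3.612.
(For δ > 0 the lower-tail rejection region contributes negligibly to power, so the one-term inversion is standard.)
δ = d·√(n/2) ⇒ n = 2(δ/d)² = 2 × (3.612 / 0.50)² = 104.39.
Rounding up, n = 105 per group.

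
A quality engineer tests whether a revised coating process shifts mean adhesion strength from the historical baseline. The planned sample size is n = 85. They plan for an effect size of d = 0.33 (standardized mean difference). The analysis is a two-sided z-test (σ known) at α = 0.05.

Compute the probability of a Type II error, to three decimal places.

Noncentrality parameter: δ = d·√n = 0.33 × √85 = 3.0424
Two-sided α = 0.05 → critical value z_{0.025} = 1.960.
Power = Φ(δ − 1.960) + Φ(−δ − 1.960) = Φ(1.082) + Φ(-5.002) = 0.8605 + 0.0000 = 0.8605.
Type II error: β = 1 − power = 1 − 0.8605 = 0.1395.

β ≈ 0.140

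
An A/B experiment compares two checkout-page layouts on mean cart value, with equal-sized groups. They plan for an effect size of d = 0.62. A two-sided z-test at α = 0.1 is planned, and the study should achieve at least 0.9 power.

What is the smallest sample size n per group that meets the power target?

For power 0.9 need Φ(δ − z_{0.05}) = 0.9, so δ = z_{0.05} + z_{0.10} = 1.645 + 1.282 = 2.926.
(For δ > 0 the lower-tail rejection region contributes negligibly to power, so the one-term inversion is standard.)
δ = d·√(n/2) ⇒ n = 2(δ/d)² = 2 × (2.926 / 0.62)² = 44.56.
Round up to the next whole unit.

n = 45 per group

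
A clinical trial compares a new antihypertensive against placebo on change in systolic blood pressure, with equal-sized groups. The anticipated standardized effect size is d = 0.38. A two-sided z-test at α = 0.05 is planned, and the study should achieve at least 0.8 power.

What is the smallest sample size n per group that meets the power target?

Set Φ(δ − 1.960) = 0.8; then δ − 1.960 = Φ⁻¹(0.8) = 0.842, giving δ = 2.802.
(The Φ(−δ − z_{α/2}) term is vanishingly small for δ > 0 and is dropped in the standard sample-size formula.)
δ = d·√(n/2) ⇒ n = 2(δ/d)² = 2 × (2.802 / 0.38)² = 108.71.
Rounding up, n = 109 per group.

n = 109 per group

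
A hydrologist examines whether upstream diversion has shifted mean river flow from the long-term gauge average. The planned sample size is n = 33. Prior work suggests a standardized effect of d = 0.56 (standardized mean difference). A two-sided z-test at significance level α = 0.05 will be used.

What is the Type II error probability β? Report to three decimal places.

Noncentrality parameter: δ = d·√n = 0.56 × √33 = 3.2170
Critical value for a two-sided test at α = 0.05: z_{α/2} = 1.960.
Power = Φ(δ − 1.960) + Φ(−δ − 1.960) = Φ(1.257) + Φ(-5.177) = 0.8956 + 0.0000 = 0.8956.
Type II error: β = 1 − power = 1 − 0.8956 = 0.1044.

β ≈ 0.104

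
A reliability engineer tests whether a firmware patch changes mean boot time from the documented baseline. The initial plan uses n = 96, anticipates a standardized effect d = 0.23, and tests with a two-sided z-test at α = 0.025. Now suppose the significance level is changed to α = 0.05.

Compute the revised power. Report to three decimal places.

Power ≈ 0.615

δ = d·√n = 0.23 × √96 = 2.2535 (unchanged). New critical value: z_{0.025} = 1.960.
Revised power = Φ(δ − 1.960) + Φ(−δ − 1.960) = Φ(0.294) + Φ(-4.213) = 0.6155 + 0.0000 = 0.6155.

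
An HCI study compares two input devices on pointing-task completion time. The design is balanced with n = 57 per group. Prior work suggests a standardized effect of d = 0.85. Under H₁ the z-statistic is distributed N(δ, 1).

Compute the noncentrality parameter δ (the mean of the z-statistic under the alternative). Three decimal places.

δ ≈ 4.538

δ = d·√(n/2) = 0.85 × √(57/2) = 4.5378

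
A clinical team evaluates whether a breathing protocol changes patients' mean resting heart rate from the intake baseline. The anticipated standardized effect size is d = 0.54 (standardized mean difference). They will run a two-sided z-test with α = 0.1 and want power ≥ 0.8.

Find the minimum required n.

n = 22

Set Φ(δ − 1.645) = 0.8; then δ − 1.645 = Φ⁻¹(0.8) = 0.842, giving δ = 2.486.
(For δ > 0 the lower-tail rejection region contributes negligibly to power, so the one-term inversion is standard.)
δ = d·√n ⇒ n = (δ/d)² = (2.486 / 0.54)² = 21.20.
Rounding up, n = 22.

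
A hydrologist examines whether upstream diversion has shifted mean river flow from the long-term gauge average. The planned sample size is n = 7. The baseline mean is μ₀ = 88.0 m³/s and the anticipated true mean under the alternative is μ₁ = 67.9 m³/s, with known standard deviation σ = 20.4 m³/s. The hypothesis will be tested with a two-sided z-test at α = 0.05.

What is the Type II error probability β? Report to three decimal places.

β ≈ 0.259

Standardized effect: d = |μ₁ − μ₀| / σ = |67.9 − 88.0| / 20.4 = 0.9853
Noncentrality parameter: δ = d·√n = 0.9853 × √7 = 2.6068
Critical value for a two-sided test at α = 0.05: z_{α/2} = 1.960.
Power = Φ(δ − 1.960) + Φ(−δ − 1.960) = Φ(0.647) + Φ(-4.567) = 0.7411 + 0.0000 = 0.7411.
Type II error: β = 1 − power = 1 − 0.7411 = 0.2589.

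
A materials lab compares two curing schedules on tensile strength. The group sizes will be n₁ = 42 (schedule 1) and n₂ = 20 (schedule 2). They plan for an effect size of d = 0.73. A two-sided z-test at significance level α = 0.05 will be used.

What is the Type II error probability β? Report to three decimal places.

β ≈ 0.234

Noncentrality parameter: λ = d / √(1/n₁ + 1/n₂) = 0.73 / √(1/42 + 1/20) = 2.6870
Two-sided α = 0.05 → critical value z_{0.025} = 1.960.
Power = Φ(λ − 1.960) + Φ(−λ − 1.960) = Φ(0.727) + Φ(-4.647) = 0.7664 + 0.0000 = 0.7664.
Type II error: β = 1 − power = 1 − 0.7664 = 0.2336.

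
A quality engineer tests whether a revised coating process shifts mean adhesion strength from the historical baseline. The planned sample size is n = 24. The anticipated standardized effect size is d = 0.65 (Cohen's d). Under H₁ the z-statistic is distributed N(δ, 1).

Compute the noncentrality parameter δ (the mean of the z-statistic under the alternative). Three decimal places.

The noncentrality parameter scales effect size by the design's sample-size factor: δ = d·√n = 0.65 × √24 = 3.1843

δ ≈ 3.184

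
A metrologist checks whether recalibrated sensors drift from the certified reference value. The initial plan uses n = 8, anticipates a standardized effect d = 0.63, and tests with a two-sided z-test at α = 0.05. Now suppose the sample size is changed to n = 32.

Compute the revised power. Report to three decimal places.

With n = 32: δ = d·√n = 0.63 × √32 = 3.5638. Critical value z_{0.025} = 1.960.
Revised power = Φ(δ − 1.960) + Φ(−δ − 1.960) = Φ(1.604) + Φ(-5.524) = 0.9456 + 0.0000 = 0.9456.

Power ≈ 0.946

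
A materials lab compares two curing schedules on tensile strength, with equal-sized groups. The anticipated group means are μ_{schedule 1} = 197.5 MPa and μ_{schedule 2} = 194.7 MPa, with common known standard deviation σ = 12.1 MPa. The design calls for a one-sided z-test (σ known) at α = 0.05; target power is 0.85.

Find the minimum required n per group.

Standardized effect: d = |μ_{schedule 1} − μ_{schedule 2}| / σ = |197.5 − 194.7| / 12.1 = 0.2314
Set Φ(δ − 1.645) = 0.85; then δ − 1.645 = Φ⁻¹(0.85) = 1.036, giving δ = 2.681.
δ = d·√(n/2) ⇒ n = 2(δ/d)² = 2 × (2.681 / 0.2314)² = 268.52.
Round up to the next whole unit.

n = 269 per group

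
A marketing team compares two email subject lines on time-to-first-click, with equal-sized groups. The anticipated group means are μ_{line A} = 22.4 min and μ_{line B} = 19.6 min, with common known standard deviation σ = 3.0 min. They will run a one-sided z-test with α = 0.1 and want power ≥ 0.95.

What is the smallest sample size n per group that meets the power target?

Standardized effect: d = |μ_{line A} − μ_{line B}| / σ = |22.4 − 19.6| / 3.0 = 0.9333
Set Φ(δ − 1.282) = 0.95; then δ − 1.282 = Φ⁻¹(0.95) = 1.645, giving δ = 2.926.
δ = d·√(n/2) ⇒ n = 2(δ/d)² = 2 × (2.926 / 0.9333)² = 19.66.
Round up to the next whole unit.

n = 20 per group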